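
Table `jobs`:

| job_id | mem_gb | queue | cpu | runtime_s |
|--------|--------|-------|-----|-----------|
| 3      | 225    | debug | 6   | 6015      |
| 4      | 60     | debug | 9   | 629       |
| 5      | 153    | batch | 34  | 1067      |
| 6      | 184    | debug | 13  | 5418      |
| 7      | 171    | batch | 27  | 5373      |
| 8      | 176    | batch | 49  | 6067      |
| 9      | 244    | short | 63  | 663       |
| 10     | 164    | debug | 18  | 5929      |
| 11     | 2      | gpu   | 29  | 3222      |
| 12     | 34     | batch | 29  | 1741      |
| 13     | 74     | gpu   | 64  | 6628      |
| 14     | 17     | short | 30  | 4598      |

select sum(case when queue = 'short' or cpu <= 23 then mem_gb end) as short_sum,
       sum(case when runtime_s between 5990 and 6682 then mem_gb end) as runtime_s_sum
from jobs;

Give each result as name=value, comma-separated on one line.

short_sum=894, runtime_s_sum=475

[short_sum: queue = 'short' or cpu <= 23]
job_id=3: ✓ → 225
job_id=4: ✓ → 60
job_id=5: ✗
job_id=6: ✓ → 184
job_id=7: ✗
job_id=8: ✗
job_id=9: ✓ → 244
job_id=10: ✓ → 164
job_id=11: ✗
job_id=12: ✗
job_id=13: ✗
job_id=14: ✓ → 17
short_sum = 225 + 60 + 184 + 244 + 164 + 17 = 894
—
[runtime_s_sum: runtime_s between 5990 and 6682]
job_id=3: ✓ → 225
job_id=4: ✗
job_id=5: ✗
job_id=6: ✗
job_id=7: ✗
job_id=8: ✓ → 176
job_id=9: ✗
job_id=10: ✗
job_id=11: ✗
job_id=12: ✗
job_id=13: ✓ → 74
job_id=14: ✗
runtime_s_sum = 225 + 176 + 74 = 475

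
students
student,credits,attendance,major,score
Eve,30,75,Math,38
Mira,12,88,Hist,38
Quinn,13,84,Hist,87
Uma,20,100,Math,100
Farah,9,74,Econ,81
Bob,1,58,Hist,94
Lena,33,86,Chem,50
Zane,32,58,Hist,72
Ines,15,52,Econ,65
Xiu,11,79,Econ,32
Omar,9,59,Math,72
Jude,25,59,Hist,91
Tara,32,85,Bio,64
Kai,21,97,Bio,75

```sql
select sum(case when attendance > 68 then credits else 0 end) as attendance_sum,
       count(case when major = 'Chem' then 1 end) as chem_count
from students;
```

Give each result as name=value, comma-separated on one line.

[attendance_sum: attendance > 68]
student=Eve: ✓ → 30
student=Mira: ✓ → 12
student=Quinn: ✓ → 13
student=Uma: ✓ → 20
student=Farah: ✓ → 9
student=Bob: ✗
student=Lena: ✓ → 33
student=Zane: ✗
student=Ines: ✗
student=Xiu: ✓ → 11
student=Omar: ✗
student=Jude: ✗
student=Tara: ✓ → 32
student=Kai: ✓ → 21
attendance_sum = 30 + 12 + 13 + 20 + 9 + 33 + 11 + 32 + 21 = 181
—
[chem_count: major = 'Chem']
student=Eve: ✗
student=Mira: ✗
student=Quinn: ✗
student=Uma: ✗
student=Farah: ✗
student=Bob: ✗
student=Lena: ✓ → 1
student=Zane: ✗
student=Ines: ✗
student=Xiu: ✗
student=Omar: ✗
student=Jude: ✗
student=Tara: ✗
student=Kai: ✗
chem_count = COUNT(1) = 1

attendance_sum=181, chem_count=1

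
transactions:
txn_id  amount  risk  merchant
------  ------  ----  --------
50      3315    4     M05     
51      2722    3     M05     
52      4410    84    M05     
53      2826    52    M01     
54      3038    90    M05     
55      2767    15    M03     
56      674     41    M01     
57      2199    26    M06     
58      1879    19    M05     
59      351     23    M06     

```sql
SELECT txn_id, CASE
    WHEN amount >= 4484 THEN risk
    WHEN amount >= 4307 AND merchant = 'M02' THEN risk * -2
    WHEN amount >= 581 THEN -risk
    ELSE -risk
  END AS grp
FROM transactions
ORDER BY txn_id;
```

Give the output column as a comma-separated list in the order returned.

txn_id=50: amount >= 581 → -4
txn_id=51: amount >= 581 → -3
txn_id=52: amount >= 581 → -84
txn_id=53: amount >= 581 → -52
txn_id=54: amount >= 581 → -90
txn_id=55: amount >= 581 → -15
txn_id=56: amount >= 581 → -41
txn_id=57: amount >= 581 → -26
txn_id=58: amount >= 581 → -19
txn_id=59: ELSE → -23

-4, -3, -84, -52, -90, -15, -41, -26, -19, -23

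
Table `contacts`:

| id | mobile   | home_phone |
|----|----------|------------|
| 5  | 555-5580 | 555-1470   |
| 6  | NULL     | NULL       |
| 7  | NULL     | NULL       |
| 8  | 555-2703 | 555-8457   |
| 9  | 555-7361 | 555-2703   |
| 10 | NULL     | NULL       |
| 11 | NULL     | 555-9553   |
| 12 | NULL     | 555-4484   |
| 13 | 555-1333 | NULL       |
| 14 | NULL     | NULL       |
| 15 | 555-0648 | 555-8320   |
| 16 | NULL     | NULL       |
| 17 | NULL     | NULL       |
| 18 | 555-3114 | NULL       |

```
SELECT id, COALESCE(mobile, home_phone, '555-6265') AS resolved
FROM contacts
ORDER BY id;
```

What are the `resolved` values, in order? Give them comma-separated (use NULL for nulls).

555-5580, 555-6265, 555-6265, 555-2703, 555-7361, 555-6265, 555-9553, 555-4484, 555-1333, 555-6265, 555-0648, 555-6265, 555-6265, 555-3114

id=5: mobile=555-5580 → 555-5580
id=6: mobile=NULL, home_phone=NULL, → literal 555-6265 → 555-6265
id=7: mobile=NULL, home_phone=NULL, → literal 555-6265 → 555-6265
id=8: mobile=555-2703 → 555-2703
id=9: mobile=555-7361 → 555-7361
id=10: mobile=NULL, home_phone=NULL, → literal 555-6265 → 555-6265
id=11: mobile=NULL, home_phone=555-9553 → 555-9553
id=12: mobile=NULL, home_phone=555-4484 → 555-4484
id=13: mobile=555-1333 → 555-1333
id=14: mobile=NULL, home_phone=NULL, → literal 555-6265 → 555-6265
id=15: mobile=555-0648 → 555-0648
id=16: mobile=NULL, home_phone=NULL, → literal 555-6265 → 555-6265
id=17: mobile=NULL, home_phone=NULL, → literal 555-6265 → 555-6265
id=18: mobile=555-3114 → 555-3114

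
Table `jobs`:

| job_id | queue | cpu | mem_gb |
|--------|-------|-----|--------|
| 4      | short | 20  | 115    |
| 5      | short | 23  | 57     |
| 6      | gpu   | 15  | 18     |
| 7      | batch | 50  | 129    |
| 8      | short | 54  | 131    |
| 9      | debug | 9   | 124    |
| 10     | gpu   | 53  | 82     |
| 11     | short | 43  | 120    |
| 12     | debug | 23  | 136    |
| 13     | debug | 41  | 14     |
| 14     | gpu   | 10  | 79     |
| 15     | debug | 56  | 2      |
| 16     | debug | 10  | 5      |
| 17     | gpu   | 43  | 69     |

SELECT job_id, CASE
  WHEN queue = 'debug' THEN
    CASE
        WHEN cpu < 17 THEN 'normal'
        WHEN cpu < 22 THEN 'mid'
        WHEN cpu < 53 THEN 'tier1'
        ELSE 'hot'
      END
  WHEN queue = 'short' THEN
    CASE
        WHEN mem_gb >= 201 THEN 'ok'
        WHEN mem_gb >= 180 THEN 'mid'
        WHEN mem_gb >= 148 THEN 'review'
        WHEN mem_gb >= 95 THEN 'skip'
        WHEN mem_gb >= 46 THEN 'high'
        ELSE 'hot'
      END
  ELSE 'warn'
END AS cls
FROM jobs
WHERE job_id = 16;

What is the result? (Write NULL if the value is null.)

job_id = 16: queue=debug, cpu=10, mem_gb=5.
queue='debug' → inner[cpu < 17] → normal

normal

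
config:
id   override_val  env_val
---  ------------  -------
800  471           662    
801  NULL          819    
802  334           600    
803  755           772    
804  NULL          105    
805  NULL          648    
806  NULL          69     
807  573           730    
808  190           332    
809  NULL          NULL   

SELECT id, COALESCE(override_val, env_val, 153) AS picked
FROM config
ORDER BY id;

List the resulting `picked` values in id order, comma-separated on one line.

id=800: override_val=471 → 471
id=801: override_val=NULL, env_val=819 → 819
id=802: override_val=334 → 334
id=803: override_val=755 → 755
id=804: override_val=NULL, env_val=105 → 105
id=805: override_val=NULL, env_val=648 → 648
id=806: override_val=NULL, env_val=69 → 69
id=807: override_val=573 → 573
id=808: override_val=190 → 190
id=809: override_val=NULL, env_val=NULL, → literal 153 → 153

471, 819, 334, 755, 105, 648, 69, 573, 190, 153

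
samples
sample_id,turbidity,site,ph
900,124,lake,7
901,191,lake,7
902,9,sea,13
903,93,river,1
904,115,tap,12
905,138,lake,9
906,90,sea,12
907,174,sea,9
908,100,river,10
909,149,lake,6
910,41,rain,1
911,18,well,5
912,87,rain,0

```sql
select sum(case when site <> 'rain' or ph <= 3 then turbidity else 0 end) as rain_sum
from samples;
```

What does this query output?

1329

sample_id=900: ✓ → 124
sample_id=901: ✓ → 191
sample_id=902: ✓ → 9
sample_id=903: ✓ → 93
sample_id=904: ✓ → 115
sample_id=905: ✓ → 138
sample_id=906: ✓ → 90
sample_id=907: ✓ → 174
sample_id=908: ✓ → 100
sample_id=909: ✓ → 149
sample_id=910: ✓ → 41
sample_id=911: ✓ → 18
sample_id=912: ✓ → 87
rain_sum = 124 + 191 + 9 + 93 + 115 + 138 + 90 + 174 + 100 + 149 + 41 + 18 + 87 = 1329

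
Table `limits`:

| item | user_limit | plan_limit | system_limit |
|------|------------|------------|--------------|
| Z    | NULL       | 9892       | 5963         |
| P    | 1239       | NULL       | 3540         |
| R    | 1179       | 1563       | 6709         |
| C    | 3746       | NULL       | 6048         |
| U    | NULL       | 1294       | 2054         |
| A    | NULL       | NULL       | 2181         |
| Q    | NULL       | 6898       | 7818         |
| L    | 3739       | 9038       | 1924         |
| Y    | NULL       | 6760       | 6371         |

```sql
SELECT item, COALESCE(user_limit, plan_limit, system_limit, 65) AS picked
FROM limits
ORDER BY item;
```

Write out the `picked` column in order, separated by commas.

2181, 3746, 3739, 1239, 6898, 1179, 1294, 6760, 9892

item=A: user_limit=NULL, plan_limit=NULL, system_limit=2181 → 2181
item=C: user_limit=3746 → 3746
item=L: user_limit=3739 → 3739
item=P: user_limit=1239 → 1239
item=Q: user_limit=NULL, plan_limit=6898 → 6898
item=R: user_limit=1179 → 1179
item=U: user_limit=NULL, plan_limit=1294 → 1294
item=Y: user_limit=NULL, plan_limit=6760 → 6760
item=Z: user_limit=NULL, plan_limit=9892 → 9892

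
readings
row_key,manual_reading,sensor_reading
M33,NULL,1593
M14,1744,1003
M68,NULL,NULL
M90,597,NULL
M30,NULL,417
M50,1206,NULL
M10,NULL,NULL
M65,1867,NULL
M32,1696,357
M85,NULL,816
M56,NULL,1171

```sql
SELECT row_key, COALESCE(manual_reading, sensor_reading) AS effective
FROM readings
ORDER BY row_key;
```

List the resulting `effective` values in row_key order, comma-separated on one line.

row_key=M10: manual_reading=NULL, sensor_reading=NULL (all NULL) → NULL
row_key=M14: manual_reading=1744 → 1744
row_key=M30: manual_reading=NULL, sensor_reading=417 → 417
row_key=M32: manual_reading=1696 → 1696
row_key=M33: manual_reading=NULL, sensor_reading=1593 → 1593
row_key=M50: manual_reading=1206 → 1206
row_key=M56: manual_reading=NULL, sensor_reading=1171 → 1171
row_key=M65: manual_reading=1867 → 1867
row_key=M68: manual_reading=NULL, sensor_reading=NULL (all NULL) → NULL
row_key=M85: manual_reading=NULL, sensor_reading=816 → 816
row_key=M90: manual_reading=597 → 597

NULL, 1744, 417, 1696, 1593, 1206, 1171, 1867, NULL, 816, 597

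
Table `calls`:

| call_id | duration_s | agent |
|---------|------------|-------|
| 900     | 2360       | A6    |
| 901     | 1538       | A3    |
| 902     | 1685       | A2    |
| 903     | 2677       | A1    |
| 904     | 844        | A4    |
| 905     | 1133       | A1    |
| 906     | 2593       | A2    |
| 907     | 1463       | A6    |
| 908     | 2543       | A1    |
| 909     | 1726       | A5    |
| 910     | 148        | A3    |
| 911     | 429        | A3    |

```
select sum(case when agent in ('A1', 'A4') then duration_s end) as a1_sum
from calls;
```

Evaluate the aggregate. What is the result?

call_id=900: ✗
call_id=901: ✗
call_id=902: ✗
call_id=903: ✓ → 2677
call_id=904: ✓ → 844
call_id=905: ✓ → 1133
call_id=906: ✗
call_id=907: ✗
call_id=908: ✓ → 2543
call_id=909: ✗
call_id=910: ✗
call_id=911: ✗
a1_sum = 2677 + 844 + 1133 + 2543 = 7197

7197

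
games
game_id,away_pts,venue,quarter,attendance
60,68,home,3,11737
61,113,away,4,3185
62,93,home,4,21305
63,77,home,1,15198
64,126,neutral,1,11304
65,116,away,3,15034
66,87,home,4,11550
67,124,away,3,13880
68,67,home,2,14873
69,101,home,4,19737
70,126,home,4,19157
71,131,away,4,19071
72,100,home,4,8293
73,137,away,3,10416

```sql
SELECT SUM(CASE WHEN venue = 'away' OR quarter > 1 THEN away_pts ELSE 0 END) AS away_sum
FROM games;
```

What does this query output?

1263

game_id=60: ✓ → 68
game_id=61: ✓ → 113
game_id=62: ✓ → 93
game_id=63: ✗
game_id=64: ✗
game_id=65: ✓ → 116
game_id=66: ✓ → 87
game_id=67: ✓ → 124
game_id=68: ✓ → 67
game_id=69: ✓ → 101
game_id=70: ✓ → 126
game_id=71: ✓ → 131
game_id=72: ✓ → 100
game_id=73: ✓ → 137
away_sum = 68 + 113 + 93 + 116 + 87 + 124 + 67 + 101 + 126 + 131 + 100 + 137 = 1263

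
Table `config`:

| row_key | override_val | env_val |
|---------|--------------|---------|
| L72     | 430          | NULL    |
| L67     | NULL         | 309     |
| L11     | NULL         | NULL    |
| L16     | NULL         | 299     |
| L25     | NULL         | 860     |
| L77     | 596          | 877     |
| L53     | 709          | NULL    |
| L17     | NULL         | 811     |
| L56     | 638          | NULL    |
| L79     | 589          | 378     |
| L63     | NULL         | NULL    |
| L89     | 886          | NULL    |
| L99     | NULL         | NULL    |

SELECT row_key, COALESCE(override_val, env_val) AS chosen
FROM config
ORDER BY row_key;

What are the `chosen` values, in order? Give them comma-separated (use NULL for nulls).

row_key=L11: override_val=NULL, env_val=NULL (all NULL) → NULL
row_key=L16: override_val=NULL, env_val=299 → 299
row_key=L17: override_val=NULL, env_val=811 → 811
row_key=L25: override_val=NULL, env_val=860 → 860
row_key=L53: override_val=709 → 709
row_key=L56: override_val=638 → 638
row_key=L63: override_val=NULL, env_val=NULL (all NULL) → NULL
row_key=L67: override_val=NULL, env_val=309 → 309
row_key=L72: override_val=430 → 430
row_key=L77: override_val=596 → 596
row_key=L79: override_val=589 → 589
row_key=L89: override_val=886 → 886
row_key=L99: override_val=NULL, env_val=NULL (all NULL) → NULL

NULL, 299, 811, 860, 709, 638, NULL, 309, 430, 596, 589, 886, NULL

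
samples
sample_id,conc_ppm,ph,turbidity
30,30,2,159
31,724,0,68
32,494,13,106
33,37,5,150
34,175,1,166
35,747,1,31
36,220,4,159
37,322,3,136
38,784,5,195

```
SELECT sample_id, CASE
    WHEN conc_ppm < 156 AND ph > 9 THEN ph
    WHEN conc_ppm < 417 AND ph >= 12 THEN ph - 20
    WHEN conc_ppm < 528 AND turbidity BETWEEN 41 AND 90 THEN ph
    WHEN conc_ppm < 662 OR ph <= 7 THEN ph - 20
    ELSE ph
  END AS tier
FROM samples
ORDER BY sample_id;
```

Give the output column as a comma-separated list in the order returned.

-18, -20, -7, -15, -19, -19, -16, -17, -15

sample_id=30: conc_ppm < 662 OR ph <= 7 → -18
sample_id=31: conc_ppm < 662 OR ph <= 7 → -20
sample_id=32: conc_ppm < 662 OR ph <= 7 → -7
sample_id=33: conc_ppm < 662 OR ph <= 7 → -15
sample_id=34: conc_ppm < 662 OR ph <= 7 → -19
sample_id=35: conc_ppm < 662 OR ph <= 7 → -19
sample_id=36: conc_ppm < 662 OR ph <= 7 → -16
sample_id=37: conc_ppm < 662 OR ph <= 7 → -17
sample_id=38: conc_ppm < 662 OR ph <= 7 → -15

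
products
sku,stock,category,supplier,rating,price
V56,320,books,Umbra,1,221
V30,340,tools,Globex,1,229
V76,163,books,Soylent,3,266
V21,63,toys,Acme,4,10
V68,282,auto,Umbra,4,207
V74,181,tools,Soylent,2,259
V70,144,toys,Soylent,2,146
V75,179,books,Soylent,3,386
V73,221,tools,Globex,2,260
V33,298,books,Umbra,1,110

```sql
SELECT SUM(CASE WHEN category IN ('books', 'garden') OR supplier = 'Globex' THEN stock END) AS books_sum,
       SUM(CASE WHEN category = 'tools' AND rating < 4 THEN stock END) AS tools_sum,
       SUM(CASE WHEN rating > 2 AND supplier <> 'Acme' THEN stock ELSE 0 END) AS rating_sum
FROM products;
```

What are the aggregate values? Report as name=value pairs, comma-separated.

[books_sum: category IN ('books', 'garden') OR supplier = 'Globex']
sku=V56: ✓ → 320
sku=V30: ✓ → 340
sku=V76: ✓ → 163
sku=V21: ✗
sku=V68: ✗
sku=V74: ✗
sku=V70: ✗
sku=V75: ✓ → 179
sku=V73: ✓ → 221
sku=V33: ✓ → 298
books_sum = 320 + 340 + 163 + 179 + 221 + 298 = 1521
—
[tools_sum: category = 'tools' AND rating < 4]
sku=V56: ✗
sku=V30: ✓ → 340
sku=V76: ✗
sku=V21: ✗
sku=V68: ✗
sku=V74: ✓ → 181
sku=V70: ✗
sku=V75: ✗
sku=V73: ✓ → 221
sku=V33: ✗
tools_sum = 340 + 181 + 221 = 742
—
[rating_sum: rating > 2 AND supplier <> 'Acme']
sku=V56: ✗
sku=V30: ✗
sku=V76: ✓ → 163
sku=V21: ✗
sku=V68: ✓ → 282
sku=V74: ✗
sku=V70: ✗
sku=V75: ✓ → 179
sku=V73: ✗
sku=V33: ✗
rating_sum = 163 + 282 + 179 = 624

books_sum=1521, tools_sum=742, rating_sum=624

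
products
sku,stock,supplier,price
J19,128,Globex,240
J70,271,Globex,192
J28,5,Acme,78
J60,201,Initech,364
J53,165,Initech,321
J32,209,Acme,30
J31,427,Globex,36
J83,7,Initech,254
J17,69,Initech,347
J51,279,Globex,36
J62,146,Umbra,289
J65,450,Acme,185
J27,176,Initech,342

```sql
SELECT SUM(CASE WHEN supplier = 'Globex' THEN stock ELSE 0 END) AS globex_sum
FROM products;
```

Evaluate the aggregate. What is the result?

sku=J19: ✓ → 128
sku=J70: ✓ → 271
sku=J28: ✗
sku=J60: ✗
sku=J53: ✗
sku=J32: ✗
sku=J31: ✓ → 427
sku=J83: ✗
sku=J17: ✗
sku=J51: ✓ → 279
sku=J62: ✗
sku=J65: ✗
sku=J27: ✗
globex_sum = 128 + 271 + 427 + 279 = 1105

1105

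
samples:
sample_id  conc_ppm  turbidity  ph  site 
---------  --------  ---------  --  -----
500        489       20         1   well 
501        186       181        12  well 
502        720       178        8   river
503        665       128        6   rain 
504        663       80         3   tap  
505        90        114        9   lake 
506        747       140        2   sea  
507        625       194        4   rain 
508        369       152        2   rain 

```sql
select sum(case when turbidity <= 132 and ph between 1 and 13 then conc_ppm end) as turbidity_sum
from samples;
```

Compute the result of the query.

1907

sample_id=500: ✓ → 489
sample_id=501: ✗
sample_id=502: ✗
sample_id=503: ✓ → 665
sample_id=504: ✓ → 663
sample_id=505: ✓ → 90
sample_id=506: ✗
sample_id=507: ✗
sample_id=508: ✗
turbidity_sum = 489 + 665 + 663 + 90 = 1907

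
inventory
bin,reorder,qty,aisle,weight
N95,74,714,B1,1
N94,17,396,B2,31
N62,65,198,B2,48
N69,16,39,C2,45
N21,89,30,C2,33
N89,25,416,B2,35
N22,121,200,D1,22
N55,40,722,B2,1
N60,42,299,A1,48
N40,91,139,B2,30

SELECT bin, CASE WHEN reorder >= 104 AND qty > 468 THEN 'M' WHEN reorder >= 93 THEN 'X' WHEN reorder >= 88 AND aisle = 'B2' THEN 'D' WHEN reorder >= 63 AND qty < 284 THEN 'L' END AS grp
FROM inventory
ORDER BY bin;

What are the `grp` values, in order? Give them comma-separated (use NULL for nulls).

bin=N21: reorder >= 63 AND qty < 284 → L
bin=N22: reorder >= 93 → X
bin=N40: reorder >= 88 AND aisle = 'B2' → D
bin=N55: (no match → NULL) → NULL
bin=N60: (no match → NULL) → NULL
bin=N62: reorder >= 63 AND qty < 284 → L
bin=N69: (no match → NULL) → NULL
bin=N89: (no match → NULL) → NULL
bin=N94: (no match → NULL) → NULL
bin=N95: (no match → NULL) → NULL

L, X, D, NULL, NULL, L, NULL, NULL, NULL, NULL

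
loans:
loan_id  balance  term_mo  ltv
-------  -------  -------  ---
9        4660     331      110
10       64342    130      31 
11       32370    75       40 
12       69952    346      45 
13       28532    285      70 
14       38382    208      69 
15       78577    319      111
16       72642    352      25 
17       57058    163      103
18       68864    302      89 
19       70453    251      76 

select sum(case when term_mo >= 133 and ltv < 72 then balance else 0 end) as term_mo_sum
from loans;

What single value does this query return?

loan_id=9: ✗
loan_id=10: ✗
loan_id=11: ✗
loan_id=12: ✓ → 69952
loan_id=13: ✓ → 28532
loan_id=14: ✓ → 38382
loan_id=15: ✗
loan_id=16: ✓ → 72642
loan_id=17: ✗
loan_id=18: ✗
loan_id=19: ✗
term_mo_sum = 69952 + 28532 + 38382 + 72642 = 209508

209508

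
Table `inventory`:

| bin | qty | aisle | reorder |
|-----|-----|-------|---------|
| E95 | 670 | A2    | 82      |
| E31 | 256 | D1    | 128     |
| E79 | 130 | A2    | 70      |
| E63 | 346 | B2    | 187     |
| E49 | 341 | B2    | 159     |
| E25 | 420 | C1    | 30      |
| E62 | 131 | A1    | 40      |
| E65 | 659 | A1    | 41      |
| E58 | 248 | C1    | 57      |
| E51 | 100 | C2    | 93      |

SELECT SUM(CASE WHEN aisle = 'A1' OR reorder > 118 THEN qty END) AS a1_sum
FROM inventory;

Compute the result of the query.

1733

bin=E95: ✗
bin=E31: ✓ → 256
bin=E79: ✗
bin=E63: ✓ → 346
bin=E49: ✓ → 341
bin=E25: ✗
bin=E62: ✓ → 131
bin=E65: ✓ → 659
bin=E58: ✗
bin=E51: ✗
a1_sum = 256 + 346 + 341 + 131 + 659 = 1733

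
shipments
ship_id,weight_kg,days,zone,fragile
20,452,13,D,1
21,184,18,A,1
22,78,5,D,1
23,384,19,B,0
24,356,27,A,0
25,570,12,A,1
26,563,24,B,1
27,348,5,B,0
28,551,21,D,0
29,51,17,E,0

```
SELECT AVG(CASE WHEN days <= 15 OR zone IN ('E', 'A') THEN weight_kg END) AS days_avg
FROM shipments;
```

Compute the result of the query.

291.2857142857

ship_id=20: ✓ → 452
ship_id=21: ✓ → 184
ship_id=22: ✓ → 78
ship_id=23: ✗
ship_id=24: ✓ → 356
ship_id=25: ✓ → 570
ship_id=26: ✗
ship_id=27: ✓ → 348
ship_id=28: ✗
ship_id=29: ✓ → 51
days_avg = (452 + 184 + 78 + 356 + 570 + 348 + 51) / 7 = 291.2857142857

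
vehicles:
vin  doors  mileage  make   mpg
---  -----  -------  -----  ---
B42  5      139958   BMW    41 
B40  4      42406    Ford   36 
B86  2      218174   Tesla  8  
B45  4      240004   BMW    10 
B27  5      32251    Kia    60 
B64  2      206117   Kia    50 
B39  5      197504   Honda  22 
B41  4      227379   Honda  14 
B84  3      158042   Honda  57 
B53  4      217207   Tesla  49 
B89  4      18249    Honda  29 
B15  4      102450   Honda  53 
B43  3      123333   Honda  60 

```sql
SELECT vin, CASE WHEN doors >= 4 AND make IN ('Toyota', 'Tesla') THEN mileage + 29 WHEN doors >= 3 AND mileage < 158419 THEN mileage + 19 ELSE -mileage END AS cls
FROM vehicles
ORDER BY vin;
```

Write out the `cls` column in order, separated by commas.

102469, 32270, -197504, 42425, -227379, 139977, 123352, -240004, 217236, -206117, 158061, -218174, 18268

vin=B15: doors >= 3 AND mileage < 158419 → 102469
vin=B27: doors >= 3 AND mileage < 158419 → 32270
vin=B39: ELSE → -197504
vin=B40: doors >= 3 AND mileage < 158419 → 42425
vin=B41: ELSE → -227379
vin=B42: doors >= 3 AND mileage < 158419 → 139977
vin=B43: doors >= 3 AND mileage < 158419 → 123352
vin=B45: ELSE → -240004
vin=B53: doors >= 4 AND make IN ('Toyota', 'Tesla') → 217236
vin=B64: ELSE → -206117
vin=B84: doors >= 3 AND mileage < 158419 → 158061
vin=B86: ELSE → -218174
vin=B89: doors >= 3 AND mileage < 158419 → 18268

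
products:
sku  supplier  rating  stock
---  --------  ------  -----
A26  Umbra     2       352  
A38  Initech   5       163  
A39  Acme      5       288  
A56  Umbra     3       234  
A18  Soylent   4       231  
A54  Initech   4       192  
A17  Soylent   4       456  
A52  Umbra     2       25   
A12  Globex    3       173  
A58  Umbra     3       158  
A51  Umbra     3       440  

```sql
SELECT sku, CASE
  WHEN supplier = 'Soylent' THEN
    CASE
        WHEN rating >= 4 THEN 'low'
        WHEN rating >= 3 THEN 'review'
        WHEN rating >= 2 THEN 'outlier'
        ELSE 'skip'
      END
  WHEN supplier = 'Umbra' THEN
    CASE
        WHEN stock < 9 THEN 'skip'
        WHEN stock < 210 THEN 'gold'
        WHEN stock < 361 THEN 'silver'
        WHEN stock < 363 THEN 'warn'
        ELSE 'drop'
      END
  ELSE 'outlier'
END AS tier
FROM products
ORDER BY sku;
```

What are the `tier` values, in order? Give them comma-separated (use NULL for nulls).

sku=A12: supplier='Globex' → outer ELSE → outlier
sku=A17: supplier='Soylent' → inner[rating >= 4] → low
sku=A18: supplier='Soylent' → inner[rating >= 4] → low
sku=A26: supplier='Umbra' → inner[stock < 361] → silver
sku=A38: supplier='Initech' → outer ELSE → outlier
sku=A39: supplier='Acme' → outer ELSE → outlier
sku=A51: supplier='Umbra' → inner[ELSE] → drop
sku=A52: supplier='Umbra' → inner[stock < 210] → gold
sku=A54: supplier='Initech' → outer ELSE → outlier
sku=A56: supplier='Umbra' → inner[stock < 361] → silver
sku=A58: supplier='Umbra' → inner[stock < 210] → gold

outlier, low, low, silver, outlier, outlier, drop, gold, outlier, silver, gold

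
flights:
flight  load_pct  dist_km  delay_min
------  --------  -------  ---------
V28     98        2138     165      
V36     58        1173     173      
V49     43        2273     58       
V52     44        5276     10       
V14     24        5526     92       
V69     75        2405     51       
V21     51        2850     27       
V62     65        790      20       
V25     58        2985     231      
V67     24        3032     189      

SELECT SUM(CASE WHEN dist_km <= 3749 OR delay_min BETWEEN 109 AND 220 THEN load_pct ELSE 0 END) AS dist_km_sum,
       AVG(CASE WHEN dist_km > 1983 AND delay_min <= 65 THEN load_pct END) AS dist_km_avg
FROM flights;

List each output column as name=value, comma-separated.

dist_km_sum=472, dist_km_avg=53.25

[dist_km_sum: dist_km <= 3749 OR delay_min BETWEEN 109 AND 220]
flight=V28: ✓ → 98
flight=V36: ✓ → 58
flight=V49: ✓ → 43
flight=V52: ✗
flight=V14: ✗
flight=V69: ✓ → 75
flight=V21: ✓ → 51
flight=V62: ✓ → 65
flight=V25: ✓ → 58
flight=V67: ✓ → 24
dist_km_sum = 98 + 58 + 43 + 75 + 51 + 65 + 58 + 24 = 472
—
[dist_km_avg: dist_km > 1983 AND delay_min <= 65]
flight=V28: ✗
flight=V36: ✗
flight=V49: ✓ → 43
flight=V52: ✓ → 44
flight=V14: ✗
flight=V69: ✓ → 75
flight=V21: ✓ → 51
flight=V62: ✗
flight=V25: ✗
flight=V67: ✗
dist_km_avg = (43 + 44 + 75 + 51) / 4 = 53.25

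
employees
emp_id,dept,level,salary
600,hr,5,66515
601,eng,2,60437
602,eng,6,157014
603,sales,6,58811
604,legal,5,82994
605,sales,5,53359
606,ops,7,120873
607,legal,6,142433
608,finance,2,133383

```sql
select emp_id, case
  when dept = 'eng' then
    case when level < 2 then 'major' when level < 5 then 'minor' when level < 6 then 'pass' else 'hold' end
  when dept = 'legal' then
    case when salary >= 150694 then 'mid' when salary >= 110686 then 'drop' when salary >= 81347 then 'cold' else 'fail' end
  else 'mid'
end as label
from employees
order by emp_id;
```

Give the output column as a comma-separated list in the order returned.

emp_id=600: dept='hr' → outer ELSE → mid
emp_id=601: dept='eng' → inner[level < 5] → minor
emp_id=602: dept='eng' → inner[ELSE] → hold
emp_id=603: dept='sales' → outer ELSE → mid
emp_id=604: dept='legal' → inner[salary >= 81347] → cold
emp_id=605: dept='sales' → outer ELSE → mid
emp_id=606: dept='ops' → outer ELSE → mid
emp_id=607: dept='legal' → inner[salary >= 110686] → drop
emp_id=608: dept='finance' → outer ELSE → mid

mid, minor, hold, mid, cold, mid, mid, drop, mid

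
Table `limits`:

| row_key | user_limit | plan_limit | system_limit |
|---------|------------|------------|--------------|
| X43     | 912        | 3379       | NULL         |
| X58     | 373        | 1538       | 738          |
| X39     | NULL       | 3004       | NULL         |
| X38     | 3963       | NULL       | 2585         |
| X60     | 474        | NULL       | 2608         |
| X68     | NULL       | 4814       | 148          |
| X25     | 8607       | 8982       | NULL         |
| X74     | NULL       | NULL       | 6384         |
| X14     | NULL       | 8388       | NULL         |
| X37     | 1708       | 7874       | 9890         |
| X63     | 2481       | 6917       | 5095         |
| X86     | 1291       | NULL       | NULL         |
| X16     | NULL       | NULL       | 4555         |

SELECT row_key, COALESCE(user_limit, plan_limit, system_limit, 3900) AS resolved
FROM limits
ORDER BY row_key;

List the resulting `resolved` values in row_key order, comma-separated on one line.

8388, 4555, 8607, 1708, 3963, 3004, 912, 373, 474, 2481, 4814, 6384, 1291

row_key=X14: user_limit=NULL, plan_limit=8388 → 8388
row_key=X16: user_limit=NULL, plan_limit=NULL, system_limit=4555 → 4555
row_key=X25: user_limit=8607 → 8607
row_key=X37: user_limit=1708 → 1708
row_key=X38: user_limit=3963 → 3963
row_key=X39: user_limit=NULL, plan_limit=3004 → 3004
row_key=X43: user_limit=912 → 912
row_key=X58: user_limit=373 → 373
row_key=X60: user_limit=474 → 474
row_key=X63: user_limit=2481 → 2481
row_key=X68: user_limit=NULL, plan_limit=4814 → 4814
row_key=X74: user_limit=NULL, plan_limit=NULL, system_limit=6384 → 6384
row_key=X86: user_limit=1291 → 1291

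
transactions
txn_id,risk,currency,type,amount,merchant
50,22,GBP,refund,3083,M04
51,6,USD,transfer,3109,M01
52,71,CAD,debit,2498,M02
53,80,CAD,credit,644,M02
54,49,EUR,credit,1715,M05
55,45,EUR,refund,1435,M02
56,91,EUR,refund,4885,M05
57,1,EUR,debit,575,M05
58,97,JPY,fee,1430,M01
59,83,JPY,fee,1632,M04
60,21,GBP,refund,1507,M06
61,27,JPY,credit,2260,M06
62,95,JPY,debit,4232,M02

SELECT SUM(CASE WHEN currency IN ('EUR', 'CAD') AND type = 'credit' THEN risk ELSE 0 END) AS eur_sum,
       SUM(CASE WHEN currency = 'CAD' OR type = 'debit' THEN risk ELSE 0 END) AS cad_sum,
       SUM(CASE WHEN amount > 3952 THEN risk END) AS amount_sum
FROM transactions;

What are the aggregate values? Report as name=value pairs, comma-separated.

[eur_sum: currency IN ('EUR', 'CAD') AND type = 'credit']
txn_id=50: ✗
txn_id=51: ✗
txn_id=52: ✗
txn_id=53: ✓ → 80
txn_id=54: ✓ → 49
txn_id=55: ✗
txn_id=56: ✗
txn_id=57: ✗
txn_id=58: ✗
txn_id=59: ✗
txn_id=60: ✗
txn_id=61: ✗
txn_id=62: ✗
eur_sum = 80 + 49 = 129
—
[cad_sum: currency = 'CAD' OR type = 'debit']
txn_id=50: ✗
txn_id=51: ✗
txn_id=52: ✓ → 71
txn_id=53: ✓ → 80
txn_id=54: ✗
txn_id=55: ✗
txn_id=56: ✗
txn_id=57: ✓ → 1
txn_id=58: ✗
txn_id=59: ✗
txn_id=60: ✗
txn_id=61: ✗
txn_id=62: ✓ → 95
cad_sum = 71 + 80 + 1 + 95 = 247
—
[amount_sum: amount > 3952]
txn_id=50: ✗
txn_id=51: ✗
txn_id=52: ✗
txn_id=53: ✗
txn_id=54: ✗
txn_id=55: ✗
txn_id=56: ✓ → 91
txn_id=57: ✗
txn_id=58: ✗
txn_id=59: ✗
txn_id=60: ✗
txn_id=61: ✗
txn_id=62: ✓ → 95
amount_sum = 91 + 95 = 186

eur_sum=129, cad_sum=247, amount_sum=186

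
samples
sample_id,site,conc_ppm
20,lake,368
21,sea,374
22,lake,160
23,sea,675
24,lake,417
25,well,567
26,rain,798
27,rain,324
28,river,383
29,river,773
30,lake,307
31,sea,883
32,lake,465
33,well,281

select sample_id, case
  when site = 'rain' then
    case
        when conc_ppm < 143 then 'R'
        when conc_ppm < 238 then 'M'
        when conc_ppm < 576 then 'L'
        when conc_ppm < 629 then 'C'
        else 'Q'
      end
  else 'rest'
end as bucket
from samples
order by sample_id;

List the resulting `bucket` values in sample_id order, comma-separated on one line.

sample_id=20: site='lake' → outer ELSE → rest
sample_id=21: site='sea' → outer ELSE → rest
sample_id=22: site='lake' → outer ELSE → rest
sample_id=23: site='sea' → outer ELSE → rest
sample_id=24: site='lake' → outer ELSE → rest
sample_id=25: site='well' → outer ELSE → rest
sample_id=26: site='rain' → inner[ELSE] → Q
sample_id=27: site='rain' → inner[conc_ppm < 576] → L
sample_id=28: site='river' → outer ELSE → rest
sample_id=29: site='river' → outer ELSE → rest
sample_id=30: site='lake' → outer ELSE → rest
sample_id=31: site='sea' → outer ELSE → rest
sample_id=32: site='lake' → outer ELSE → rest
sample_id=33: site='well' → outer ELSE → rest

rest, rest, rest, rest, rest, rest, Q, L, rest, rest, rest, rest, rest, rest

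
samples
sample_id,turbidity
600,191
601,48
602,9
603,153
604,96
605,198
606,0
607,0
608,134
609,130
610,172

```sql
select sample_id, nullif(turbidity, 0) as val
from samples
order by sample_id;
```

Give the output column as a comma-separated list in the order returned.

191, 48, 9, 153, 96, 198, NULL, NULL, 134, 130, 172

sample_id=600: turbidity=191 vs 0: differ → 191
sample_id=601: turbidity=48 vs 0: differ → 48
sample_id=602: turbidity=9 vs 0: differ → 9
sample_id=603: turbidity=153 vs 0: differ → 153
sample_id=604: turbidity=96 vs 0: differ → 96
sample_id=605: turbidity=198 vs 0: differ → 198
sample_id=606: turbidity=0 vs 0: equal → NULL
sample_id=607: turbidity=0 vs 0: equal → NULL
sample_id=608: turbidity=134 vs 0: differ → 134
sample_id=609: turbidity=130 vs 0: differ → 130
sample_id=610: turbidity=172 vs 0: differ → 172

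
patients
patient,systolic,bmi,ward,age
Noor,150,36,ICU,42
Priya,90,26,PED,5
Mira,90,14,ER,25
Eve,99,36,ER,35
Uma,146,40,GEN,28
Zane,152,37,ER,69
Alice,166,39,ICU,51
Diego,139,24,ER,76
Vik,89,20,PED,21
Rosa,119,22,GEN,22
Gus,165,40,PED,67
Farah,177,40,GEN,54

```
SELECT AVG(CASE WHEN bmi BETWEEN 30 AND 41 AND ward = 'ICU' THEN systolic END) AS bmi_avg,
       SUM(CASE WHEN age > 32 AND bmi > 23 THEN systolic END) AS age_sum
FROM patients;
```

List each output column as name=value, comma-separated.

bmi_avg=158, age_sum=1048

[bmi_avg: bmi BETWEEN 30 AND 41 AND ward = 'ICU']
patient=Noor: ✓ → 150
patient=Priya: ✗
patient=Mira: ✗
patient=Eve: ✗
patient=Uma: ✗
patient=Zane: ✗
patient=Alice: ✓ → 166
patient=Diego: ✗
patient=Vik: ✗
patient=Rosa: ✗
patient=Gus: ✗
patient=Farah: ✗
bmi_avg = (150 + 166) / 2 = 158
—
[age_sum: age > 32 AND bmi > 23]
patient=Noor: ✓ → 150
patient=Priya: ✗
patient=Mira: ✗
patient=Eve: ✓ → 99
patient=Uma: ✗
patient=Zane: ✓ → 152
patient=Alice: ✓ → 166
patient=Diego: ✓ → 139
patient=Vik: ✗
patient=Rosa: ✗
patient=Gus: ✓ → 165
patient=Farah: ✓ → 177
age_sum = 150 + 99 + 152 + 166 + 139 + 165 + 177 = 1048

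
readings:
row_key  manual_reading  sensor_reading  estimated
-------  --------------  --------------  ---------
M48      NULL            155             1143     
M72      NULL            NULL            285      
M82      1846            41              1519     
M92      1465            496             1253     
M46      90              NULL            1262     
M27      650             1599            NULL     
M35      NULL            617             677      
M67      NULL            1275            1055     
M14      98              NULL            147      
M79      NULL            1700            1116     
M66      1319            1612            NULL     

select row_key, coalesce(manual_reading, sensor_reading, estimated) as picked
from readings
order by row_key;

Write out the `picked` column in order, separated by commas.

row_key=M14: manual_reading=98 → 98
row_key=M27: manual_reading=650 → 650
row_key=M35: manual_reading=NULL, sensor_reading=617 → 617
row_key=M46: manual_reading=90 → 90
row_key=M48: manual_reading=NULL, sensor_reading=155 → 155
row_key=M66: manual_reading=1319 → 1319
row_key=M67: manual_reading=NULL, sensor_reading=1275 → 1275
row_key=M72: manual_reading=NULL, sensor_reading=NULL, estimated=285 → 285
row_key=M79: manual_reading=NULL, sensor_reading=1700 → 1700
row_key=M82: manual_reading=1846 → 1846
row_key=M92: manual_reading=1465 → 1465

98, 650, 617, 90, 155, 1319, 1275, 285, 1700, 1846, 1465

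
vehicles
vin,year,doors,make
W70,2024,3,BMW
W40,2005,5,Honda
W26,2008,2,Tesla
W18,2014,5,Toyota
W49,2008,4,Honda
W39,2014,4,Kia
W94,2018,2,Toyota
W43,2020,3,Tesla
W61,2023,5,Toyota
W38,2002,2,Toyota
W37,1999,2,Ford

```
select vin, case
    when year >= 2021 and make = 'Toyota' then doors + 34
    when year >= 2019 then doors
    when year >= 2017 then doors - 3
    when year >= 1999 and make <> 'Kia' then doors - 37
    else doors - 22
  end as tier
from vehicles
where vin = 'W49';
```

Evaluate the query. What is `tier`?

-33

vin = W49: year=2008, doors=4, make=Honda.
year >= 2021 and make = 'Toyota' → false
year >= 2019 → false
year >= 2017 → false
year >= 1999 and make <> 'Kia' → true → -33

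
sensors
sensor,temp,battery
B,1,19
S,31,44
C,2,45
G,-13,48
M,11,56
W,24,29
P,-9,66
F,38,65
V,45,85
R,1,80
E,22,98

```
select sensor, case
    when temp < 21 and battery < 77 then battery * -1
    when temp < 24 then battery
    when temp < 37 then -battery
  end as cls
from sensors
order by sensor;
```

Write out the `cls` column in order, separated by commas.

sensor=B: temp < 21 and battery < 77 → -19
sensor=C: temp < 21 and battery < 77 → -45
sensor=E: temp < 24 → 98
sensor=F: (no match → NULL) → NULL
sensor=G: temp < 21 and battery < 77 → -48
sensor=M: temp < 21 and battery < 77 → -56
sensor=P: temp < 21 and battery < 77 → -66
sensor=R: temp < 24 → 80
sensor=S: temp < 37 → -44
sensor=V: (no match → NULL) → NULL
sensor=W: temp < 37 → -29

-19, -45, 98, NULL, -48, -56, -66, 80, -44, NULL, -29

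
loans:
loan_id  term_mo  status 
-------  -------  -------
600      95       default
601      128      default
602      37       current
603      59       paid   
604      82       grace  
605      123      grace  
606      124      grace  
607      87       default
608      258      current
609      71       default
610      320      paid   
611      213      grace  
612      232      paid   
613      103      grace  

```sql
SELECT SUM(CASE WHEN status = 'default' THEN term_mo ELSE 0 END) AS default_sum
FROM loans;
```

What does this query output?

381

loan_id=600: ✓ → 95
loan_id=601: ✓ → 128
loan_id=602: ✗
loan_id=603: ✗
loan_id=604: ✗
loan_id=605: ✗
loan_id=606: ✗
loan_id=607: ✓ → 87
loan_id=608: ✗
loan_id=609: ✓ → 71
loan_id=610: ✗
loan_id=611: ✗
loan_id=612: ✗
loan_id=613: ✗
default_sum = 95 + 128 + 87 + 71 = 381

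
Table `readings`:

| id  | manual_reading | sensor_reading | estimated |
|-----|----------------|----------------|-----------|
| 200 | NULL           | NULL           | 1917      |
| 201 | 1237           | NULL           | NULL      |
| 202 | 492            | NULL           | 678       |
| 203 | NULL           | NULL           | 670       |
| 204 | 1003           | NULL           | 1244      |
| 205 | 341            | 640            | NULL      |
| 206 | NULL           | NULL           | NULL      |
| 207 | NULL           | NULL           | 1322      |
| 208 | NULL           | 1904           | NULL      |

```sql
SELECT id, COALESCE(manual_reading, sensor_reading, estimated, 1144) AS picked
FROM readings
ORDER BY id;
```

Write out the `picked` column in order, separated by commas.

1917, 1237, 492, 670, 1003, 341, 1144, 1322, 1904

id=200: manual_reading=NULL, sensor_reading=NULL, estimated=1917 → 1917
id=201: manual_reading=1237 → 1237
id=202: manual_reading=492 → 492
id=203: manual_reading=NULL, sensor_reading=NULL, estimated=670 → 670
id=204: manual_reading=1003 → 1003
id=205: manual_reading=341 → 341
id=206: manual_reading=NULL, sensor_reading=NULL, estimated=NULL, → literal 1144 → 1144
id=207: manual_reading=NULL, sensor_reading=NULL, estimated=1322 → 1322
id=208: manual_reading=NULL, sensor_reading=1904 → 1904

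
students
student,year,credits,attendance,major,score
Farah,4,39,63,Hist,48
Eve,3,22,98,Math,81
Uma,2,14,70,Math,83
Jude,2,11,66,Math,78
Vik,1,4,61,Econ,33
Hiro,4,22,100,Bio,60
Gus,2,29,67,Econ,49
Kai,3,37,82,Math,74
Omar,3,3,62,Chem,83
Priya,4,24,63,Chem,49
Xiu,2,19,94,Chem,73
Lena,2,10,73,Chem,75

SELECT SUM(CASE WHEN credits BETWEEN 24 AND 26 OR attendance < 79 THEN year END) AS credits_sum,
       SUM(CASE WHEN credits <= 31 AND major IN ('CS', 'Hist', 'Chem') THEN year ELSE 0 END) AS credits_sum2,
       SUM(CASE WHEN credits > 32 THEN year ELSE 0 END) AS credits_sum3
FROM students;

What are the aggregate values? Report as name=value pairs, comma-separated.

[credits_sum: credits BETWEEN 24 AND 26 OR attendance < 79]
student=Farah: ✓ → 4
student=Eve: ✗
student=Uma: ✓ → 2
student=Jude: ✓ → 2
student=Vik: ✓ → 1
student=Hiro: ✗
student=Gus: ✓ → 2
student=Kai: ✗
student=Omar: ✓ → 3
student=Priya: ✓ → 4
student=Xiu: ✗
student=Lena: ✓ → 2
credits_sum = 4 + 2 + 2 + 1 + 2 + 3 + 4 + 2 = 20
—
[credits_sum2: credits <= 31 AND major IN ('CS', 'Hist', 'Chem')]
student=Farah: ✗
student=Eve: ✗
student=Uma: ✗
student=Jude: ✗
student=Vik: ✗
student=Hiro: ✗
student=Gus: ✗
student=Kai: ✗
student=Omar: ✓ → 3
student=Priya: ✓ → 4
student=Xiu: ✓ → 2
student=Lena: ✓ → 2
credits_sum2 = 3 + 4 + 2 + 2 = 11
—
[credits_sum3: credits > 32]
student=Farah: ✓ → 4
student=Eve: ✗
student=Uma: ✗
student=Jude: ✗
student=Vik: ✗
student=Hiro: ✗
student=Gus: ✗
student=Kai: ✓ → 3
student=Omar: ✗
student=Priya: ✗
student=Xiu: ✗
student=Lena: ✗
credits_sum3 = 4 + 3 = 7

credits_sum=20, credits_sum2=11, credits_sum3=7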